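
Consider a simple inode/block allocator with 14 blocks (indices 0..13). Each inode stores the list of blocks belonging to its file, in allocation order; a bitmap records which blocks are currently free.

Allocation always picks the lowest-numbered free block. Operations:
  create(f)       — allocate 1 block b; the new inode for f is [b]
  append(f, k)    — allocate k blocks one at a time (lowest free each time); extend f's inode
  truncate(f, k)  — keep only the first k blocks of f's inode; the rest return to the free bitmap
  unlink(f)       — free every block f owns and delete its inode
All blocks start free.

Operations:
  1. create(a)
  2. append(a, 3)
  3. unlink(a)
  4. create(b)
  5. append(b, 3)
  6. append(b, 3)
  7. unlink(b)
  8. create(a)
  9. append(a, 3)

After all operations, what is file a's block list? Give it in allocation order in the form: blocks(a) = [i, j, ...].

create(a): bitmap=F............. | a=[0]
append(a, 3): bitmap=FFFF.......... | a=[0, 1, 2, 3]
unlink(a): bitmap=.............. | 
create(b): bitmap=F............. | b=[0]
append(b, 3): bitmap=FFFF.......... | b=[0, 1, 2, 3]
append(b, 3): bitmap=FFFFFFF....... | b=[0, 1, 2, 3, 4, 5, 6]
unlink(b): bitmap=.............. | 
create(a): bitmap=F............. | a=[0]
append(a, 3): bitmap=FFFF.......... | a=[0, 1, 2, 3]

blocks(a) = [0, 1, 2, 3]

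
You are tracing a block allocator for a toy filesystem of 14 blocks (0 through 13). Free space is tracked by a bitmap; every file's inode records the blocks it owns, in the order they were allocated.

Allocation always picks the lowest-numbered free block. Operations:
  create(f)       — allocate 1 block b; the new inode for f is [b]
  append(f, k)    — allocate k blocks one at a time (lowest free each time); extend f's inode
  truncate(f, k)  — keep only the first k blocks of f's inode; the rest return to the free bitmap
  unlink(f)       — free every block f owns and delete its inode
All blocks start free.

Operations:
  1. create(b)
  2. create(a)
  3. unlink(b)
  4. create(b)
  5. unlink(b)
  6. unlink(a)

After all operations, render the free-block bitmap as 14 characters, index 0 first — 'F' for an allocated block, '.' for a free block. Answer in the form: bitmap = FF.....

bitmap = ..............

[1] create(b) — b=0 (map F.............)
[2] create(a) — a=1 b=0 (map FF............)
[3] unlink(b) — a=1 (map .F............)
[4] create(b) — a=1 b=0 (map FF............)
[5] unlink(b) — a=1 (map .F............)
[6] unlink(a) —  (map ..............)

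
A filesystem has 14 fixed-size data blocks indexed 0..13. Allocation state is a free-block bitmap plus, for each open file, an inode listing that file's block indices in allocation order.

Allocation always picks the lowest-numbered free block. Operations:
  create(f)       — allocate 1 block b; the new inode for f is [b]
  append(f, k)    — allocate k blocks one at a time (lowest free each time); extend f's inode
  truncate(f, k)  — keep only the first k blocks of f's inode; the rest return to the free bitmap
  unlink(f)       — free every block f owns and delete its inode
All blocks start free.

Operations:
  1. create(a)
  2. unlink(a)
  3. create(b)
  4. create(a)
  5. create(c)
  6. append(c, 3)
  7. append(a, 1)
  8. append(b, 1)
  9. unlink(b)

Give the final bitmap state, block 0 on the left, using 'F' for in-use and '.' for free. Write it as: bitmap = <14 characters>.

  1. create(a)  ⇒  F.............  {a→[0]}
  2. unlink(a)  ⇒  ..............  {}
  3. create(b)  ⇒  F.............  {b→[0]}
  4. create(a)  ⇒  FF............  {a→[1]; b→[0]}
  5. create(c)  ⇒  FFF...........  {a→[1]; b→[0]; c→[2]}
  6. append(c, 3)  ⇒  FFFFFF........  {a→[1]; b→[0]; c→[2, 3, 4, 5]}
  7. append(a, 1)  ⇒  FFFFFFF.......  {a→[1, 6]; b→[0]; c→[2, 3, 4, 5]}
  8. append(b, 1)  ⇒  FFFFFFFF......  {a→[1, 6]; b→[0, 7]; c→[2, 3, 4, 5]}
  9. unlink(b)  ⇒  .FFFFFF.......  {a→[1, 6]; c→[2, 3, 4, 5]}

bitmap = .FFFFFF.......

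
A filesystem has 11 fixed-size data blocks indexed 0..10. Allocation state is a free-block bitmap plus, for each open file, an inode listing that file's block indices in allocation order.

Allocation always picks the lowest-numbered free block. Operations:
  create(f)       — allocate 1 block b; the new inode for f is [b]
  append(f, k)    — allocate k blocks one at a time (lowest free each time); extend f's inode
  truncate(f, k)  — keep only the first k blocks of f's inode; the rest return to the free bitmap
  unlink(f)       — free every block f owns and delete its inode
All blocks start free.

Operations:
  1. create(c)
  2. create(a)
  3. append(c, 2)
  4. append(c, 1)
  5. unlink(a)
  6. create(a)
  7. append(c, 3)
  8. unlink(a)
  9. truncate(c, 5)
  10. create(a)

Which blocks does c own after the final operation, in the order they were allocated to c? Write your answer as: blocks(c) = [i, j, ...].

  1. create(c)  ⇒  F..........  {c→[0]}
  2. create(a)  ⇒  FF.........  {a→[1]; c→[0]}
  3. append(c, 2)  ⇒  FFFF.......  {a→[1]; c→[0, 2, 3]}
  4. append(c, 1)  ⇒  FFFFF......  {a→[1]; c→[0, 2, 3, 4]}
  5. unlink(a)  ⇒  F.FFF......  {c→[0, 2, 3, 4]}
  6. create(a)  ⇒  FFFFF......  {a→[1]; c→[0, 2, 3, 4]}
  7. append(c, 3)  ⇒  FFFFFFFF...  {a→[1]; c→[0, 2, 3, 4, 5, 6, 7]}
  8. unlink(a)  ⇒  F.FFFFFF...  {c→[0, 2, 3, 4, 5, 6, 7]}
  9. truncate(c, 5)  ⇒  F.FFFF.....  {c→[0, 2, 3, 4, 5]}
  10. create(a)  ⇒  FFFFFF.....  {a→[1]; c→[0, 2, 3, 4, 5]}

blocks(c) = [0, 2, 3, 4, 5]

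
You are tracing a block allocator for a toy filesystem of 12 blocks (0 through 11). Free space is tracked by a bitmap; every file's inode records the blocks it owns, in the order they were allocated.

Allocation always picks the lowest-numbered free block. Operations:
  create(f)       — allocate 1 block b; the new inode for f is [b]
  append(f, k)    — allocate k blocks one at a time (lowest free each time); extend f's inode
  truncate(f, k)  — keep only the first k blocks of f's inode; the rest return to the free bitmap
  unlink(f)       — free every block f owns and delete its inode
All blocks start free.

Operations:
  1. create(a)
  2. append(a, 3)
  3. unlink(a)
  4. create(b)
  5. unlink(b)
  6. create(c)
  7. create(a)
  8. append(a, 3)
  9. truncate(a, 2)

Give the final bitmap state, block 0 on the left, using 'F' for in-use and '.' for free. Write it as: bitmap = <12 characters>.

after create(a) → a:[0]  free=[F...........]
after append(a, 3) → a:[0, 1, 2, 3]  free=[FFFF........]
after unlink(a) →   free=[............]
after create(b) → b:[0]  free=[F...........]
after unlink(b) →   free=[............]
after create(c) → c:[0]  free=[F...........]
after create(a) → a:[1], c:[0]  free=[FF..........]
after append(a, 3) → a:[1, 2, 3, 4], c:[0]  free=[FFFFF.......]
after truncate(a, 2) → a:[1, 2], c:[0]  free=[FFF.........]

bitmap = FFF.........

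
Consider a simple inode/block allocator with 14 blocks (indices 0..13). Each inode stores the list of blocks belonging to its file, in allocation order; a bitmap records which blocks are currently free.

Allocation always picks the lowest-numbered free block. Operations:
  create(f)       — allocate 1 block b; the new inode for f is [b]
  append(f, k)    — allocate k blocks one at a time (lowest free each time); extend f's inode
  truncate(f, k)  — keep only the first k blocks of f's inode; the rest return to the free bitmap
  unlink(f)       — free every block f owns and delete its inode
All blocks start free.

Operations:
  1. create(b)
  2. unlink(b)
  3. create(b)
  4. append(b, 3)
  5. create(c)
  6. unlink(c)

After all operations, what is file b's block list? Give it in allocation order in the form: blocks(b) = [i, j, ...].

[1] create(b) — b=0 (map F.............)
[2] unlink(b) —  (map ..............)
[3] create(b) — b=0 (map F.............)
[4] append(b, 3) — b=0,1,2,3 (map FFFF..........)
[5] create(c) — b=0,1,2,3 c=4 (map FFFFF.........)
[6] unlink(c) — b=0,1,2,3 (map FFFF..........)

blocks(b) = [0, 1, 2, 3]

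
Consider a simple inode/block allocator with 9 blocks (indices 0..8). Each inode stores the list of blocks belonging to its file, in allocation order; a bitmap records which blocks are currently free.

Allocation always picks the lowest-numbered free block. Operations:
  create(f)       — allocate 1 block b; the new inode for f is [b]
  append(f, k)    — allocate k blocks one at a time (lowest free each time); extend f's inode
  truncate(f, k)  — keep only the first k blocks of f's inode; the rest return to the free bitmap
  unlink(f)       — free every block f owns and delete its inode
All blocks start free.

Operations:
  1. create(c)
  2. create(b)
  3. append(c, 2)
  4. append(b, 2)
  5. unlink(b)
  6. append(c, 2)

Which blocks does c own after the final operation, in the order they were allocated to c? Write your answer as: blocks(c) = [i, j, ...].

blocks(c) = [0, 2, 3, 1, 4]

[1] create(c) — c=0 (map F........)
[2] create(b) — b=1 c=0 (map FF.......)
[3] append(c, 2) — b=1 c=0,2,3 (map FFFF.....)
[4] append(b, 2) — b=1,4,5 c=0,2,3 (map FFFFFF...)
[5] unlink(b) — c=0,2,3 (map F.FF.....)
[6] append(c, 2) — c=0,2,3,1,4 (map FFFFF....)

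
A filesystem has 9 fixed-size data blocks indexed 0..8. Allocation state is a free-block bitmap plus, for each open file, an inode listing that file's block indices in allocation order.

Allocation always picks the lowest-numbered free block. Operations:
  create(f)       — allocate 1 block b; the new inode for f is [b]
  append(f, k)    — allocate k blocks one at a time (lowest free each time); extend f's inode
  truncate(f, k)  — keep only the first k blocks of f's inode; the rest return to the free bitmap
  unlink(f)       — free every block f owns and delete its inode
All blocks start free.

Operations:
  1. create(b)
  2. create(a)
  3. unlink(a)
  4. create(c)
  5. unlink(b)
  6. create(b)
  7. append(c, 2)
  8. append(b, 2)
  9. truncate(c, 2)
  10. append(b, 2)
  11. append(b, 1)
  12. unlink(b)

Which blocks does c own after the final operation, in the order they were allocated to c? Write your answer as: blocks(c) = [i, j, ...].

after create(b) → b:[0]  free=[F........]
after create(a) → a:[1], b:[0]  free=[FF.......]
after unlink(a) → b:[0]  free=[F........]
after create(c) → b:[0], c:[1]  free=[FF.......]
after unlink(b) → c:[1]  free=[.F.......]
after create(b) → b:[0], c:[1]  free=[FF.......]
after append(c, 2) → b:[0], c:[1, 2, 3]  free=[FFFF.....]
after append(b, 2) → b:[0, 4, 5], c:[1, 2, 3]  free=[FFFFFF...]
after truncate(c, 2) → b:[0, 4, 5], c:[1, 2]  free=[FFF.FF...]
after append(b, 2) → b:[0, 4, 5, 3, 6], c:[1, 2]  free=[FFFFFFF..]
after append(b, 1) → b:[0, 4, 5, 3, 6, 7], c:[1, 2]  free=[FFFFFFFF.]
after unlink(b) → c:[1, 2]  free=[.FF......]

blocks(c) = [1, 2]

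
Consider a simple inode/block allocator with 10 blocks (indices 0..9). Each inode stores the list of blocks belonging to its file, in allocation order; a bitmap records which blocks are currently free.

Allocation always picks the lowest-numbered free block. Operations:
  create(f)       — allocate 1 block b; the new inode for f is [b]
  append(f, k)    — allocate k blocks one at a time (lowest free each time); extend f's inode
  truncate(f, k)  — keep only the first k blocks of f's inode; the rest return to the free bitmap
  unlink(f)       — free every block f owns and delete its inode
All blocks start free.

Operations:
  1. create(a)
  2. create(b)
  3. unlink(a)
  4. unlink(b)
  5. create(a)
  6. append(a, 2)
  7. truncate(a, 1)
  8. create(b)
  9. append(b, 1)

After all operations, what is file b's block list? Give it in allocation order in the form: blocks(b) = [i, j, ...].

create(a): bitmap=F......... | a=[0]
create(b): bitmap=FF........ | a=[0] b=[1]
unlink(a): bitmap=.F........ | b=[1]
unlink(b): bitmap=.......... | 
create(a): bitmap=F......... | a=[0]
append(a, 2): bitmap=FFF....... | a=[0, 1, 2]
truncate(a, 1): bitmap=F......... | a=[0]
create(b): bitmap=FF........ | a=[0] b=[1]
append(b, 1): bitmap=FFF....... | a=[0] b=[1, 2]

blocks(b) = [1, 2]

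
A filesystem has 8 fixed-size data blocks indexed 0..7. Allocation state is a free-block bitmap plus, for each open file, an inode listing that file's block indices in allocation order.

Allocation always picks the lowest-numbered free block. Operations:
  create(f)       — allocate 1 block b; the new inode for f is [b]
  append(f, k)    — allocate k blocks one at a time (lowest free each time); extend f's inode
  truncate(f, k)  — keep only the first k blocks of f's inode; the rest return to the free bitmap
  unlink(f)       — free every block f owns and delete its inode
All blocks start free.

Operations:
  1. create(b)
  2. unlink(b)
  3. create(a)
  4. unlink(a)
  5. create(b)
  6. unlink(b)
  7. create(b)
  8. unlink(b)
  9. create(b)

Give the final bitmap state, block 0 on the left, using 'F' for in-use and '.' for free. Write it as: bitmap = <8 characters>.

after create(b) → b:[0]  free=[F.......]
after unlink(b) →   free=[........]
after create(a) → a:[0]  free=[F.......]
after unlink(a) →   free=[........]
after create(b) → b:[0]  free=[F.......]
after unlink(b) →   free=[........]
after create(b) → b:[0]  free=[F.......]
after unlink(b) →   free=[........]
after create(b) → b:[0]  free=[F.......]

bitmap = F.......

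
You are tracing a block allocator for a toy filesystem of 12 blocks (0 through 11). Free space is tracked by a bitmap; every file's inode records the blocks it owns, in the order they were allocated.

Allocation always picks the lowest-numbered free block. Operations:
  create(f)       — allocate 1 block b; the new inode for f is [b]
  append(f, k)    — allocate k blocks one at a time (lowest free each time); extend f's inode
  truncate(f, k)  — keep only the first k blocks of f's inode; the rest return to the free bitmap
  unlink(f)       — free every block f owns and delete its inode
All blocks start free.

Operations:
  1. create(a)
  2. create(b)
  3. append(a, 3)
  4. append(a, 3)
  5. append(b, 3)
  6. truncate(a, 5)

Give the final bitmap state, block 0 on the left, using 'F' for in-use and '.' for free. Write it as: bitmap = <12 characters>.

create(a): bitmap=F........... | a=[0]
create(b): bitmap=FF.......... | a=[0] b=[1]
append(a, 3): bitmap=FFFFF....... | a=[0, 2, 3, 4] b=[1]
append(a, 3): bitmap=FFFFFFFF.... | a=[0, 2, 3, 4, 5, 6, 7] b=[1]
append(b, 3): bitmap=FFFFFFFFFFF. | a=[0, 2, 3, 4, 5, 6, 7] b=[1, 8, 9, 10]
truncate(a, 5): bitmap=FFFFFF..FFF. | a=[0, 2, 3, 4, 5] b=[1, 8, 9, 10]

bitmap = FFFFFF..FFF.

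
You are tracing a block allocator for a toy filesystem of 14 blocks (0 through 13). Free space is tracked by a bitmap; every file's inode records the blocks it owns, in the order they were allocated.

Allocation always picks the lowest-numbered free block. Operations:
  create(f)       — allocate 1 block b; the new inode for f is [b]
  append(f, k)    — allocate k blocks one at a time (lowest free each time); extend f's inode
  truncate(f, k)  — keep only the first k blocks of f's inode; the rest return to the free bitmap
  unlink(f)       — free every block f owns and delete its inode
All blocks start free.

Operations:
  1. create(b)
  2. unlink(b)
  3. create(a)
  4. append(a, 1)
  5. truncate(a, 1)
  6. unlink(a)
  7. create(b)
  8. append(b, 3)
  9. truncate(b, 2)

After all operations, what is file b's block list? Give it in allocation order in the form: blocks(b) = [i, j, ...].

blocks(b) = [0, 1]

  1. create(b)  ⇒  F.............  {b→[0]}
  2. unlink(b)  ⇒  ..............  {}
  3. create(a)  ⇒  F.............  {a→[0]}
  4. append(a, 1)  ⇒  FF............  {a→[0, 1]}
  5. truncate(a, 1)  ⇒  F.............  {a→[0]}
  6. unlink(a)  ⇒  ..............  {}
  7. create(b)  ⇒  F.............  {b→[0]}
  8. append(b, 3)  ⇒  FFFF..........  {b→[0, 1, 2, 3]}
  9. truncate(b, 2)  ⇒  FF............  {b→[0, 1]}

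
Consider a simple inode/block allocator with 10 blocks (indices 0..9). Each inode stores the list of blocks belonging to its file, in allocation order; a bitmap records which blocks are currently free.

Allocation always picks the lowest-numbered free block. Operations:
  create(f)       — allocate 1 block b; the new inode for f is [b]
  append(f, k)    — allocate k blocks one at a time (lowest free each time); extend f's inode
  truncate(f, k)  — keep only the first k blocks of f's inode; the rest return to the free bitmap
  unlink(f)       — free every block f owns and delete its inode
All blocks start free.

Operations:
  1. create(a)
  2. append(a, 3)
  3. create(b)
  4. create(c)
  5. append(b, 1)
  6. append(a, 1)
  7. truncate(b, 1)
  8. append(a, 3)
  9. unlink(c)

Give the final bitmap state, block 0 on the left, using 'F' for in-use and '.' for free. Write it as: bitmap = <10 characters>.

bitmap = FFFFF.FFFF

  1. create(a)  ⇒  F.........  {a→[0]}
  2. append(a, 3)  ⇒  FFFF......  {a→[0, 1, 2, 3]}
  3. create(b)  ⇒  FFFFF.....  {a→[0, 1, 2, 3]; b→[4]}
  4. create(c)  ⇒  FFFFFF....  {a→[0, 1, 2, 3]; b→[4]; c→[5]}
  5. append(b, 1)  ⇒  FFFFFFF...  {a→[0, 1, 2, 3]; b→[4, 6]; c→[5]}
  6. append(a, 1)  ⇒  FFFFFFFF..  {a→[0, 1, 2, 3, 7]; b→[4, 6]; c→[5]}
  7. truncate(b, 1)  ⇒  FFFFFF.F..  {a→[0, 1, 2, 3, 7]; b→[4]; c→[5]}
  8. append(a, 3)  ⇒  FFFFFFFFFF  {a→[0, 1, 2, 3, 7, 6, 8, 9]; b→[4]; c→[5]}
  9. unlink(c)  ⇒  FFFFF.FFFF  {a→[0, 1, 2, 3, 7, 6, 8, 9]; b→[4]}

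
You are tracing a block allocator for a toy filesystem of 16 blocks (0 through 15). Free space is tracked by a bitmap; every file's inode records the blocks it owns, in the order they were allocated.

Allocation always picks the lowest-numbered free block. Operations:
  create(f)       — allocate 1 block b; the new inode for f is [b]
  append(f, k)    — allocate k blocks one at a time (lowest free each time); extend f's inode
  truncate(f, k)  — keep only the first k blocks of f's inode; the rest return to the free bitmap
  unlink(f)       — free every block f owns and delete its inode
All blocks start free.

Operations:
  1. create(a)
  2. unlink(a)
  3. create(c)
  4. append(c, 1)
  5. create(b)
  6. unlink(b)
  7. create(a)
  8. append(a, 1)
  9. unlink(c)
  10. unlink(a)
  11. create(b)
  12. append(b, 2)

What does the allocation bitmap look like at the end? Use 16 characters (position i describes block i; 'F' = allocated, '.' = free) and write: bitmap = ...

  1. create(a)  ⇒  F...............  {a→[0]}
  2. unlink(a)  ⇒  ................  {}
  3. create(c)  ⇒  F...............  {c→[0]}
  4. append(c, 1)  ⇒  FF..............  {c→[0, 1]}
  5. create(b)  ⇒  FFF.............  {b→[2]; c→[0, 1]}
  6. unlink(b)  ⇒  FF..............  {c→[0, 1]}
  7. create(a)  ⇒  FFF.............  {a→[2]; c→[0, 1]}
  8. append(a, 1)  ⇒  FFFF............  {a→[2, 3]; c→[0, 1]}
  9. unlink(c)  ⇒  ..FF............  {a→[2, 3]}
  10. unlink(a)  ⇒  ................  {}
  11. create(b)  ⇒  F...............  {b→[0]}
  12. append(b, 2)  ⇒  FFF.............  {b→[0, 1, 2]}

bitmap = FFF.............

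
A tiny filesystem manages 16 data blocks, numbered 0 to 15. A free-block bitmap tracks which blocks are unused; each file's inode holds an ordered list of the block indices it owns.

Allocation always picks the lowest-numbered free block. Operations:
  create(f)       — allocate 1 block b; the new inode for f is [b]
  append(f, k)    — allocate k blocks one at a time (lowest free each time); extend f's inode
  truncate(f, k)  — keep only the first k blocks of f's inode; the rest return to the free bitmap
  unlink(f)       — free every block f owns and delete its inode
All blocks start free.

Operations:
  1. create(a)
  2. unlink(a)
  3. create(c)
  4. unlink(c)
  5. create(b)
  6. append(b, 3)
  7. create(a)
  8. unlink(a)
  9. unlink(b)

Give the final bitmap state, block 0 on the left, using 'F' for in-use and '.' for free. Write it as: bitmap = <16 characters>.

[1] create(a) — a=0 (map F...............)
[2] unlink(a) —  (map ................)
[3] create(c) — c=0 (map F...............)
[4] unlink(c) —  (map ................)
[5] create(b) — b=0 (map F...............)
[6] append(b, 3) — b=0,1,2,3 (map FFFF............)
[7] create(a) — a=4 b=0,1,2,3 (map FFFFF...........)
[8] unlink(a) — b=0,1,2,3 (map FFFF............)
[9] unlink(b) —  (map ................)

bitmap = ................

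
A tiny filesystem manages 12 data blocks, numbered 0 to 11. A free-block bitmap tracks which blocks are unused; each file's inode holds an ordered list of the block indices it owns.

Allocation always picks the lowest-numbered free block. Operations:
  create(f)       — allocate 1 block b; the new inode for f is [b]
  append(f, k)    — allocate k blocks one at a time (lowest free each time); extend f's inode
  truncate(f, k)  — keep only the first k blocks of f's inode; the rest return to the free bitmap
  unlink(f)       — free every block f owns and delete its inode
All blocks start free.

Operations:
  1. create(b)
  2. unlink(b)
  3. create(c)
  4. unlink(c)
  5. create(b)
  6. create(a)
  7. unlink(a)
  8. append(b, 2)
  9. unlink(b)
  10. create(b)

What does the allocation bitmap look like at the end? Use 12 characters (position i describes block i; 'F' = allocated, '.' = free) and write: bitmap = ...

create(b): bitmap=F........... | b=[0]
unlink(b): bitmap=............ | 
create(c): bitmap=F........... | c=[0]
unlink(c): bitmap=............ | 
create(b): bitmap=F........... | b=[0]
create(a): bitmap=FF.......... | a=[1] b=[0]
unlink(a): bitmap=F........... | b=[0]
append(b, 2): bitmap=FFF......... | b=[0, 1, 2]
unlink(b): bitmap=............ | 
create(b): bitmap=F........... | b=[0]

bitmap = F...........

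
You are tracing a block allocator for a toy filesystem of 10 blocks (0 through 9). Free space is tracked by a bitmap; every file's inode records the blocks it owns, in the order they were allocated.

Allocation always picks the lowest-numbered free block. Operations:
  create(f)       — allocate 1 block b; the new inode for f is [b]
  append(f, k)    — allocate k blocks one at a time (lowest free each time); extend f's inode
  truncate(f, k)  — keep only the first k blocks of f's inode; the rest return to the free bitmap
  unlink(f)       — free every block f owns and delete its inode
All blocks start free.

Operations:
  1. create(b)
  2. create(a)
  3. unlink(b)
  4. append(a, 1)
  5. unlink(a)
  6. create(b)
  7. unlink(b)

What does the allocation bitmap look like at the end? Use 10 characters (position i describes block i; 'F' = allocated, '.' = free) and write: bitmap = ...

[1] create(b) — b=0 (map F.........)
[2] create(a) — a=1 b=0 (map FF........)
[3] unlink(b) — a=1 (map .F........)
[4] append(a, 1) — a=1,0 (map FF........)
[5] unlink(a) —  (map ..........)
[6] create(b) — b=0 (map F.........)
[7] unlink(b) —  (map ..........)

bitmap = ..........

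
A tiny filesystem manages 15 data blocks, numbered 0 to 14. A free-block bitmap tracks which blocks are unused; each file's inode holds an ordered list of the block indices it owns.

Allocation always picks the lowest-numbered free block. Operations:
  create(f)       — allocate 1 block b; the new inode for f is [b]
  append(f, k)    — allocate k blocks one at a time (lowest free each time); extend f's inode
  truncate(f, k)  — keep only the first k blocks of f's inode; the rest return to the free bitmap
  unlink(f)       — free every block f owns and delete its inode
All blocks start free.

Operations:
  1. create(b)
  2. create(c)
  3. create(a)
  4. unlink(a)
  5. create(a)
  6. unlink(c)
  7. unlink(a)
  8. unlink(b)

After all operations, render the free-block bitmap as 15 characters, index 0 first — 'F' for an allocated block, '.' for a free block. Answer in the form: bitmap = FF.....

bitmap = ...............

after create(b) → b:[0]  free=[F..............]
after create(c) → b:[0], c:[1]  free=[FF.............]
after create(a) → a:[2], b:[0], c:[1]  free=[FFF............]
after unlink(a) → b:[0], c:[1]  free=[FF.............]
after create(a) → a:[2], b:[0], c:[1]  free=[FFF............]
after unlink(c) → a:[2], b:[0]  free=[F.F............]
after unlink(a) → b:[0]  free=[F..............]
after unlink(b) →   free=[...............]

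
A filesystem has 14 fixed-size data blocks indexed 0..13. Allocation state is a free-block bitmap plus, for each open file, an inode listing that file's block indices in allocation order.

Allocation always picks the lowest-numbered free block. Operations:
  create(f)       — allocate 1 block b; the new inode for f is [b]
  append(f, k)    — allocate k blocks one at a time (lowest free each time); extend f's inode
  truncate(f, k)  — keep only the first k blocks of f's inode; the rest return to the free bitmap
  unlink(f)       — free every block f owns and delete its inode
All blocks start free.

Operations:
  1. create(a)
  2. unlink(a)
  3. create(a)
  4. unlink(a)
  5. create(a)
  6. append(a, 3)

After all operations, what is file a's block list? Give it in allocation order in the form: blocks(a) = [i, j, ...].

blocks(a) = [0, 1, 2, 3]

  1. create(a)  ⇒  F.............  {a→[0]}
  2. unlink(a)  ⇒  ..............  {}
  3. create(a)  ⇒  F.............  {a→[0]}
  4. unlink(a)  ⇒  ..............  {}
  5. create(a)  ⇒  F.............  {a→[0]}
  6. append(a, 3)  ⇒  FFFF..........  {a→[0, 1, 2, 3]}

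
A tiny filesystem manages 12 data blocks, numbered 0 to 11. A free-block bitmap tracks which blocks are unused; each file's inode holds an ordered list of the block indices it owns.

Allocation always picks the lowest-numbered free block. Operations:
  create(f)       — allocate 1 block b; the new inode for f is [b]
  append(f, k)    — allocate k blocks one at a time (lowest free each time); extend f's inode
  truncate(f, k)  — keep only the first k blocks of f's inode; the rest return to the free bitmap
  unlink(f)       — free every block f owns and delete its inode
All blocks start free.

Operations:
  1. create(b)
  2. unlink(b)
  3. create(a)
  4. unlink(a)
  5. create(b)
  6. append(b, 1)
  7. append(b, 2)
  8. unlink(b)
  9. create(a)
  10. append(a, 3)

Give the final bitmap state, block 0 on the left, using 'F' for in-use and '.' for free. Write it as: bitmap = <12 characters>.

[1] create(b) — b=0 (map F...........)
[2] unlink(b) —  (map ............)
[3] create(a) — a=0 (map F...........)
[4] unlink(a) —  (map ............)
[5] create(b) — b=0 (map F...........)
[6] append(b, 1) — b=0,1 (map FF..........)
[7] append(b, 2) — b=0,1,2,3 (map FFFF........)
[8] unlink(b) —  (map ............)
[9] create(a) — a=0 (map F...........)
[10] append(a, 3) — a=0,1,2,3 (map FFFF........)

bitmap = FFFF........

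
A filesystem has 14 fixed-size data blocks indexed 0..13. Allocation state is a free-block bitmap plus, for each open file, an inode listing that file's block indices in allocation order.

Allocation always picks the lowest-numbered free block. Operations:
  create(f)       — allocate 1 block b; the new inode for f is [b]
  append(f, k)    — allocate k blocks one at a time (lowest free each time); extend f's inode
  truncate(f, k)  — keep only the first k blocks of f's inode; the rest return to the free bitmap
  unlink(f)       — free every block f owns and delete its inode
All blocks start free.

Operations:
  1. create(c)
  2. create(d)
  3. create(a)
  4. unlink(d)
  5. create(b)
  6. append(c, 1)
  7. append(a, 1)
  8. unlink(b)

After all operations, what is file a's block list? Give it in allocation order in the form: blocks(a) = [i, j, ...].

blocks(a) = [2, 4]

[1] create(c) — c=0 (map F.............)
[2] create(d) — c=0 d=1 (map FF............)
[3] create(a) — a=2 c=0 d=1 (map FFF...........)
[4] unlink(d) — a=2 c=0 (map F.F...........)
[5] create(b) — a=2 b=1 c=0 (map FFF...........)
[6] append(c, 1) — a=2 b=1 c=0,3 (map FFFF..........)
[7] append(a, 1) — a=2,4 b=1 c=0,3 (map FFFFF.........)
[8] unlink(b) — a=2,4 c=0,3 (map F.FFF.........)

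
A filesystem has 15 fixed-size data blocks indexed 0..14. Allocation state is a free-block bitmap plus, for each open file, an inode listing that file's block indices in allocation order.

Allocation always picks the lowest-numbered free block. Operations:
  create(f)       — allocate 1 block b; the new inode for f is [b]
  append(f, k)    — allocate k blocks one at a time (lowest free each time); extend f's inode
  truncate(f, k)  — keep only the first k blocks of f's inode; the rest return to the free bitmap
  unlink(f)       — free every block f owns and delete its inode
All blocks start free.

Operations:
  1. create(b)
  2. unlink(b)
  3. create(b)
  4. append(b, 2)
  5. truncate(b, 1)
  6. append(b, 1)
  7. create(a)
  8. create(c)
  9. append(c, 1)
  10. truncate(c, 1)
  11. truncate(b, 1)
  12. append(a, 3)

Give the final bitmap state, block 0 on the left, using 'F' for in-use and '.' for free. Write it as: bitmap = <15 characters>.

create(b): bitmap=F.............. | b=[0]
unlink(b): bitmap=............... | 
create(b): bitmap=F.............. | b=[0]
append(b, 2): bitmap=FFF............ | b=[0, 1, 2]
truncate(b, 1): bitmap=F.............. | b=[0]
append(b, 1): bitmap=FF............. | b=[0, 1]
create(a): bitmap=FFF............ | a=[2] b=[0, 1]
create(c): bitmap=FFFF........... | a=[2] b=[0, 1] c=[3]
append(c, 1): bitmap=FFFFF.......... | a=[2] b=[0, 1] c=[3, 4]
truncate(c, 1): bitmap=FFFF........... | a=[2] b=[0, 1] c=[3]
truncate(b, 1): bitmap=F.FF........... | a=[2] b=[0] c=[3]
append(a, 3): bitmap=FFFFFF......... | a=[2, 1, 4, 5] b=[0] c=[3]

bitmap = FFFFFF.........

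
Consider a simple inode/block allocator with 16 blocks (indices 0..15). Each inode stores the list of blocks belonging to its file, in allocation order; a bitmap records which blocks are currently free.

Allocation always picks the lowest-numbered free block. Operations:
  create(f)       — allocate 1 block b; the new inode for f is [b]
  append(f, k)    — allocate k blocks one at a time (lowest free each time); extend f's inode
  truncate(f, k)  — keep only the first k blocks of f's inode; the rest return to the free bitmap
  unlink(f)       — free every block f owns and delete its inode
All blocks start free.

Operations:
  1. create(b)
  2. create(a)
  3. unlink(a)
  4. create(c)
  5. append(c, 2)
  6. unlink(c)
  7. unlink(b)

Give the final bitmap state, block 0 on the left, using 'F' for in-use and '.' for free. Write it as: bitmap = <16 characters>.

  1. create(b)  ⇒  F...............  {b→[0]}
  2. create(a)  ⇒  FF..............  {a→[1]; b→[0]}
  3. unlink(a)  ⇒  F...............  {b→[0]}
  4. create(c)  ⇒  FF..............  {b→[0]; c→[1]}
  5. append(c, 2)  ⇒  FFFF............  {b→[0]; c→[1, 2, 3]}
  6. unlink(c)  ⇒  F...............  {b→[0]}
  7. unlink(b)  ⇒  ................  {}

bitmap = ................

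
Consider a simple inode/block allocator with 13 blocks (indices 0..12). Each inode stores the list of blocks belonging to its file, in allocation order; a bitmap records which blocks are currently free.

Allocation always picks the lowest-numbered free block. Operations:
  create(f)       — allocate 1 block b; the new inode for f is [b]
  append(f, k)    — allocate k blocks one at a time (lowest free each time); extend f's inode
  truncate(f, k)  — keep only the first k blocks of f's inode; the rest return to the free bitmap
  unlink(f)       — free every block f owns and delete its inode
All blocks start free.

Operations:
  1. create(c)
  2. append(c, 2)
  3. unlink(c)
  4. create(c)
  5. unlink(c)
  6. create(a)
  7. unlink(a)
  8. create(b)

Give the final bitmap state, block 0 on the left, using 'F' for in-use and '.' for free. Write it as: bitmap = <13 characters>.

  1. create(c)  ⇒  F............  {c→[0]}
  2. append(c, 2)  ⇒  FFF..........  {c→[0, 1, 2]}
  3. unlink(c)  ⇒  .............  {}
  4. create(c)  ⇒  F............  {c→[0]}
  5. unlink(c)  ⇒  .............  {}
  6. create(a)  ⇒  F............  {a→[0]}
  7. unlink(a)  ⇒  .............  {}
  8. create(b)  ⇒  F............  {b→[0]}

bitmap = F............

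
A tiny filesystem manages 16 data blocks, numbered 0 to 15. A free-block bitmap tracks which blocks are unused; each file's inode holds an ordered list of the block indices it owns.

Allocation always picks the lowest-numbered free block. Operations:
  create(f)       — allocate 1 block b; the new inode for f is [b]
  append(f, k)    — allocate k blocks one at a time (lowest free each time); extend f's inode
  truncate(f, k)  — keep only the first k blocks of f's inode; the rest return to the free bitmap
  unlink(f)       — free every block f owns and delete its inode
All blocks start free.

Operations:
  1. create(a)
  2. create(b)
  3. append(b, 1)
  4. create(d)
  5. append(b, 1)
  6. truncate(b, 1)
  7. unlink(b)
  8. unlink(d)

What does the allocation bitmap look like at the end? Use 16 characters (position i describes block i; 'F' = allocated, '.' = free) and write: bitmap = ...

bitmap = F...............

  1. create(a)  ⇒  F...............  {a→[0]}
  2. create(b)  ⇒  FF..............  {a→[0]; b→[1]}
  3. append(b, 1)  ⇒  FFF.............  {a→[0]; b→[1, 2]}
  4. create(d)  ⇒  FFFF............  {a→[0]; b→[1, 2]; d→[3]}
  5. append(b, 1)  ⇒  FFFFF...........  {a→[0]; b→[1, 2, 4]; d→[3]}
  6. truncate(b, 1)  ⇒  FF.F............  {a→[0]; b→[1]; d→[3]}
  7. unlink(b)  ⇒  F..F............  {a→[0]; d→[3]}
  8. unlink(d)  ⇒  F...............  {a→[0]}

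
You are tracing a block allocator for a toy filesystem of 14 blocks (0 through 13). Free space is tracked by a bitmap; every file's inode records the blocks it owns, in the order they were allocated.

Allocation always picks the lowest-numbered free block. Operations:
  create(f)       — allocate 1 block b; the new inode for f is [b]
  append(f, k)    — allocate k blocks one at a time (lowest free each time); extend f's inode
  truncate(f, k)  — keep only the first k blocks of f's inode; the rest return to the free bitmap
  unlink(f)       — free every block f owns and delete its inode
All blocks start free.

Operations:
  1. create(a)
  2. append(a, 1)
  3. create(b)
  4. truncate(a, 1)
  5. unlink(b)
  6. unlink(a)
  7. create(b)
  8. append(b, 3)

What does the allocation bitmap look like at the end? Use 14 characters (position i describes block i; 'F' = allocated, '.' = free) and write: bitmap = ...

bitmap = FFFF..........

after create(a) → a:[0]  free=[F.............]
after append(a, 1) → a:[0, 1]  free=[FF............]
after create(b) → a:[0, 1], b:[2]  free=[FFF...........]
after truncate(a, 1) → a:[0], b:[2]  free=[F.F...........]
after unlink(b) → a:[0]  free=[F.............]
after unlink(a) →   free=[..............]
after create(b) → b:[0]  free=[F.............]
after append(b, 3) → b:[0, 1, 2, 3]  free=[FFFF..........]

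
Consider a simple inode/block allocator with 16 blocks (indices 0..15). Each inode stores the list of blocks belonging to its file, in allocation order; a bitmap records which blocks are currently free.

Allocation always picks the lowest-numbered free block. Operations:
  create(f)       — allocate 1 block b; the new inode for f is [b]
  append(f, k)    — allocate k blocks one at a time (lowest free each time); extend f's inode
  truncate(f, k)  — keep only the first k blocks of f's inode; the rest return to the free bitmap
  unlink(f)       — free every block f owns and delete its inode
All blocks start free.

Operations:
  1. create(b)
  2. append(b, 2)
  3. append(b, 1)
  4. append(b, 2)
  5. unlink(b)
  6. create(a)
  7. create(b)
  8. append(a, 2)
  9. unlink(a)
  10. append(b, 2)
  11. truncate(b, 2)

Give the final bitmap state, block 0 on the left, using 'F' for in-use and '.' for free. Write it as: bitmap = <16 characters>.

bitmap = FF..............

  1. create(b)  ⇒  F...............  {b→[0]}
  2. append(b, 2)  ⇒  FFF.............  {b→[0, 1, 2]}
  3. append(b, 1)  ⇒  FFFF............  {b→[0, 1, 2, 3]}
  4. append(b, 2)  ⇒  FFFFFF..........  {b→[0, 1, 2, 3, 4, 5]}
  5. unlink(b)  ⇒  ................  {}
  6. create(a)  ⇒  F...............  {a→[0]}
  7. create(b)  ⇒  FF..............  {a→[0]; b→[1]}
  8. append(a, 2)  ⇒  FFFF............  {a→[0, 2, 3]; b→[1]}
  9. unlink(a)  ⇒  .F..............  {b→[1]}
  10. append(b, 2)  ⇒  FFF.............  {b→[1, 0, 2]}
  11. truncate(b, 2)  ⇒  FF..............  {b→[1, 0]}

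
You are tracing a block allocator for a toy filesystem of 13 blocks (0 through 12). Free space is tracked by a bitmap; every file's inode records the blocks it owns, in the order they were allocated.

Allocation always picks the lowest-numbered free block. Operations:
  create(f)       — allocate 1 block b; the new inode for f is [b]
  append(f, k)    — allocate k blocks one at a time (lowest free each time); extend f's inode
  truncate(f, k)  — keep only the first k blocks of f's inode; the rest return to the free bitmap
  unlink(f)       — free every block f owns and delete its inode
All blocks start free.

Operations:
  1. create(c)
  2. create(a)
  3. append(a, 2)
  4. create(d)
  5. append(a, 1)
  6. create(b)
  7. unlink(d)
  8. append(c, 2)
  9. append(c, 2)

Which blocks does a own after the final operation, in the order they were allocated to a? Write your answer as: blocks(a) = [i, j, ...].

[1] create(c) — c=0 (map F............)
[2] create(a) — a=1 c=0 (map FF...........)
[3] append(a, 2) — a=1,2,3 c=0 (map FFFF.........)
[4] create(d) — a=1,2,3 c=0 d=4 (map FFFFF........)
[5] append(a, 1) — a=1,2,3,5 c=0 d=4 (map FFFFFF.......)
[6] create(b) — a=1,2,3,5 b=6 c=0 d=4 (map FFFFFFF......)
[7] unlink(d) — a=1,2,3,5 b=6 c=0 (map FFFF.FF......)
[8] append(c, 2) — a=1,2,3,5 b=6 c=0,4,7 (map FFFFFFFF.....)
[9] append(c, 2) — a=1,2,3,5 b=6 c=0,4,7,8,9 (map FFFFFFFFFF...)

blocks(a) = [1, 2, 3, 5]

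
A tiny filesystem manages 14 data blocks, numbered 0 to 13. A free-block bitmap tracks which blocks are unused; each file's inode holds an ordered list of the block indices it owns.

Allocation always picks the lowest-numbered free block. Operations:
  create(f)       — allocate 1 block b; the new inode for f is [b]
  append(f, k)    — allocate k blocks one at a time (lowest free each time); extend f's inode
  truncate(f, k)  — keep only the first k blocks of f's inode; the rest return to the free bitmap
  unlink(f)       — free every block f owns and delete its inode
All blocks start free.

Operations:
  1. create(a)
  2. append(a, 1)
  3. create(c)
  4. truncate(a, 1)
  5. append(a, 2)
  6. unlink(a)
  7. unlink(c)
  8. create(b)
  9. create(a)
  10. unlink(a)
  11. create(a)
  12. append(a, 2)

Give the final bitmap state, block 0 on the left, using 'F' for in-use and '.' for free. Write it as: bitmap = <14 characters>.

[1] create(a) — a=0 (map F.............)
[2] append(a, 1) — a=0,1 (map FF............)
[3] create(c) — a=0,1 c=2 (map FFF...........)
[4] truncate(a, 1) — a=0 c=2 (map F.F...........)
[5] append(a, 2) — a=0,1,3 c=2 (map FFFF..........)
[6] unlink(a) — c=2 (map ..F...........)
[7] unlink(c) —  (map ..............)
[8] create(b) — b=0 (map F.............)
[9] create(a) — a=1 b=0 (map FF............)
[10] unlink(a) — b=0 (map F.............)
[11] create(a) — a=1 b=0 (map FF............)
[12] append(a, 2) — a=1,2,3 b=0 (map FFFF..........)

bitmap = FFFF..........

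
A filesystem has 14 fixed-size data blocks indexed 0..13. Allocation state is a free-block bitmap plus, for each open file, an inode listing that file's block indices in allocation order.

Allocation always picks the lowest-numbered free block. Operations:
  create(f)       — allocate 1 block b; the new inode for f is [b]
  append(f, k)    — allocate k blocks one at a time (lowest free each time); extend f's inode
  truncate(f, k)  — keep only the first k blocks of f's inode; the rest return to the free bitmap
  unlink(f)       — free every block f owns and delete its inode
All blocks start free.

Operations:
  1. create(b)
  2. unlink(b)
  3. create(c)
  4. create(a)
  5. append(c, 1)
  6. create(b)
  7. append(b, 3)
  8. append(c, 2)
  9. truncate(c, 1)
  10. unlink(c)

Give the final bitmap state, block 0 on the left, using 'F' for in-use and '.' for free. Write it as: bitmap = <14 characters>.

bitmap = .F.FFFF.......

create(b): bitmap=F............. | b=[0]
unlink(b): bitmap=.............. | 
create(c): bitmap=F............. | c=[0]
create(a): bitmap=FF............ | a=[1] c=[0]
append(c, 1): bitmap=FFF........... | a=[1] c=[0, 2]
create(b): bitmap=FFFF.......... | a=[1] b=[3] c=[0, 2]
append(b, 3): bitmap=FFFFFFF....... | a=[1] b=[3, 4, 5, 6] c=[0, 2]
append(c, 2): bitmap=FFFFFFFFF..... | a=[1] b=[3, 4, 5, 6] c=[0, 2, 7, 8]
truncate(c, 1): bitmap=FF.FFFF....... | a=[1] b=[3, 4, 5, 6] c=[0]
unlink(c): bitmap=.F.FFFF....... | a=[1] b=[3, 4, 5, 6]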